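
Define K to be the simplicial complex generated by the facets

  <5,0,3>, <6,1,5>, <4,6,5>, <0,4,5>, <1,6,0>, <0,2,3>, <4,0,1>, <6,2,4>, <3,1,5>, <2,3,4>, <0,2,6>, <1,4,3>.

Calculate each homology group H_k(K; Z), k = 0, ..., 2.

H_0 ≅ Z,  H_1 ≅ Z/2,  H_2 = 0.

We work with the vertex ordering 0 < 1 < 2 < 3 < 4 < 5 < 6. The simplices of K, each written with vertices in increasing order, are:

  0-simplices (7): [0], [1], [2], [3], [4], [5], [6]
  1-simplices (18): [0,1], [0,2], [0,3], [0,4], [0,5], [0,6], [1,3], [1,4], [1,5], [1,6], [2,3], [2,4], [2,6], [3,4], [3,5], [4,5], [4,6], [5,6]
  2-simplices (12): [0,1,4], [0,1,6], [0,2,3], [0,2,6], [0,3,5], [0,4,5], [1,3,4], [1,3,5], [1,5,6], [2,3,4], [2,4,6], [4,5,6]

giving chain groups C_0 ≅ Z^7, C_1 ≅ Z^18, C_2 ≅ Z^12.

The boundary map ∂_1: C_1 → C_0 sends each edge [p,q] (with p < q) to q − p. For instance
  ∂[3,5] = [5] − [3].
The 7×18 boundary matrix has rank 6 and Smith normal form diag(1,1,1,1,1,1).

Boundary ∂_2: C_2 → C_1 sends each 2-simplex [p,q,r] to [q,r] − [p,r] + [p,q]. For instance
  ∂[1,3,4] = [3,4] − [1,4] + [1,3],
  ∂[0,4,5] = [4,5] − [0,5] + [0,4].
The 18×12 boundary matrix has rank 12 and Smith normal form diag(1,1,1,1,1,1,1,1,1,1,1,2).

From H_k ≅ ker(∂_k) / im(∂_{k+1}) we obtain:

  H_0: rank C_0 − rank ∂_1 = 7 − 6 = 1, and the invariant factors of ∂_1 are all 1, so H_0 = Z.
  H_1: rank ker ∂_1 − rank ∂_2 = (18 − 6) − 12 = 0, and ∂_2 has invariant factor 2 > 1, so H_1 = Z/2.
  H_2: rank ker ∂_2 − rank ∂_3 = (12 − 12) − 0 = 0, and there is no ∂_3, so H_2 = 0.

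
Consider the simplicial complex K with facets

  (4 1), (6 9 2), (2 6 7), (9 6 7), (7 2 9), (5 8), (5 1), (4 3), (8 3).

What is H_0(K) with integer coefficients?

H_0 ≅ Z^2.

K has 9 vertices, 11 edges, 4 triangles.
rank ∂_0 = 0, rank ∂_1 = 7 ⇒ b_0 = 9 − 0 − 7 = 2; all invariant factors of ∂_1 are 1 so no torsion. So H_0 ≅ Z^2.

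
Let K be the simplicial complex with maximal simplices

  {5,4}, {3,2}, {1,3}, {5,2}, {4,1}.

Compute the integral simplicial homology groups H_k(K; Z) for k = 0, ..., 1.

H_0 = Z,  H_1 = Z.

K has 5 vertices, 5 edges.
rank ∂_0 = 0, rank ∂_1 = 4 ⇒ b_0 = 5 − 0 − 4 = 1; all invariant factors of ∂_1 are 1 so no torsion. So H_0 = Z.
rank ∂_1 = 4, rank ∂_2 = 0 ⇒ b_1 = 5 − 4 − 0 = 1. So H_1 = Z.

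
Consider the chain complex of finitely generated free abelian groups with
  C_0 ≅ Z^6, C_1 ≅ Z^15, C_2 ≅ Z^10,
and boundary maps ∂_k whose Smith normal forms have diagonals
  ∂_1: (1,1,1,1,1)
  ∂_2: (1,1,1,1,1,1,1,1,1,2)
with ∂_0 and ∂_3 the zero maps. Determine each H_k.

H_0: b_0 = 6 − 0 − 5 = 1; torsion from ∂_1 factors > 1: none. So H_0 = Z.
H_1: b_1 = 15 − 5 − 10 = 0; torsion from ∂_2 factors > 1: [2]. So H_1 = Z/2Z.
H_2: b_2 = 10 − 10 − 0 = 0; torsion from ∂_3 factors > 1: none. So H_2 = 0.

H_0 = Z,  H_1 = Z/2Z,  H_2 = 0.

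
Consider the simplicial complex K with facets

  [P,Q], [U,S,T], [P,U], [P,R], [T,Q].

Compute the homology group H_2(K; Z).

H_2 = 0.

Fix the vertex order P < Q < R < S < T < U and write every simplex with vertices in increasing order. Then dim K = 2 and the simplices of K are:

  0-simplices (6): P, Q, R, S, T, U
  1-simplices (7): PQ, PR, PU, QT, ST, SU, TU
  2-simplices (1): STU

so the chain groups are C_0 ≅ Z^6, C_1 ≅ Z^7, C_2 ≅ Z^1.

The boundary map ∂_1: C_1 → C_0 sends each edge [p,q] (with p < q) to q − p. For instance
  ∂PU = U − P.
As a 6×7 matrix over Z this has rank 5, with invariant factors (1,1,1,1,1).

The boundary map ∂_2: C_2 → C_1 sends each 2-simplex [p,q,r] to [q,r] − [p,r] + [p,q]. For instance
  ∂STU = TU − SU + ST.
This gives a 7×1 integer matrix of rank 1; reducing to Smith normal form yields diagonal entries (1).

Now H_k = ker ∂_k / im ∂_{k+1}, so:

  H_2: rank ker ∂_2 − rank ∂_3 = (1 − 1) − 0 = 0, and there is no ∂_3, so H_2 = 0.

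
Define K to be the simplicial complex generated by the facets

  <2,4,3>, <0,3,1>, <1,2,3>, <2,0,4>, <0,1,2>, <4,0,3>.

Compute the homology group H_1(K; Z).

H_1 = 0.

K has 5 vertices, 9 edges, 6 triangles.
rank ∂_1 = 4, rank ∂_2 = 5 ⇒ b_1 = 9 − 4 − 5 = 0; all invariant factors of ∂_2 are 1 so no torsion. So H_1 = 0.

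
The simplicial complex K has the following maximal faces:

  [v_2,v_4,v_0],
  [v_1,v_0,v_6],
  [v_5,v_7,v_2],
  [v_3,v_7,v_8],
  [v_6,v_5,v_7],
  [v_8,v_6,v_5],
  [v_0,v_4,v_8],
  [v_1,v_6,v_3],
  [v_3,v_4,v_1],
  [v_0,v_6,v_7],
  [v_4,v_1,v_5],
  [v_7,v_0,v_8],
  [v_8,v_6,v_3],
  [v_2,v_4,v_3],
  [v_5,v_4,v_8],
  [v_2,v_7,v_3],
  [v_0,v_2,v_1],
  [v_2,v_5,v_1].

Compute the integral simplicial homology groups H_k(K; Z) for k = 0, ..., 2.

H_0 = Z,  H_1 = Z × Z/2,  H_2 = 0.

Fix the vertex order v_0 < v_1 < v_2 < v_3 < v_4 < v_5 < v_6 < v_7 < v_8 and write every simplex with vertices in increasing order. Then dim K = 2 and the simplices of K are:

  0-simplices (9): [v_0], [v_1], [v_2], [v_3], [v_4], [v_5], [v_6], [v_7], [v_8]
  1-simplices (27): (27 of them)
  2-simplices (18): (18 of them)

Hence C_0 ≅ Z^9, C_1 ≅ Z^27, C_2 ≅ Z^18.

The boundary map ∂_1: C_1 → C_0 maps an edge to its endpoints' difference, ∂[p,q] = q − p. For instance
  ∂[v_4,v_5] = [v_5] − [v_4].
This gives a 9×27 integer matrix of rank 8; reducing to Smith normal form yields diagonal entries (1,1,1,1,1,1,1,1).

∂_2: C_2 → C_1 maps a triangle to the signed sum of its edges. For instance
  ∂[v_1,v_3,v_4] = [v_3,v_4] − [v_1,v_4] + [v_1,v_3],
  ∂[v_5,v_6,v_7] = [v_6,v_7] − [v_5,v_7] + [v_5,v_6].
This gives a 27×18 integer matrix of rank 18; reducing to Smith normal form yields diagonal entries (1,1,1,1,1,1,1,1,1,1,1,1,1,1,1,1,1,2).

Now H_k = ker ∂_k / im ∂_{k+1}, so:

  H_0: rank C_0 − rank ∂_1 = 9 − 8 = 1, and the invariant factors of ∂_1 are all 1, so H_0 ≅ Z.
  H_1: rank ker ∂_1 − rank ∂_2 = (27 − 8) − 18 = 1, and ∂_2 has invariant factor 2 > 1, so H_1 ≅ Z × Z/2.
  H_2: rank ker ∂_2 − rank ∂_3 = (18 − 18) − 0 = 0, and there is no ∂_3, so H_2 ≅ 0.

As a check, the Euler characteristic is 9 − 27 + 18 = 0, which agrees with 1 − 1 + 0 = 0.
(K is a triangulation of the Klein bottle.)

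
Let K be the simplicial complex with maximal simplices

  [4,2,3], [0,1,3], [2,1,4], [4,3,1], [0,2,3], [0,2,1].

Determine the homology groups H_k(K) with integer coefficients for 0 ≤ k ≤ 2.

Take the total order 0 < 1 < 2 < 3 < 4 on the vertex set. Then K (dimension 2) consists of the simplices:

  0-simplices (5): [0], [1], [2], [3], [4]
  1-simplices (9): [0,1], [0,2], [0,3], [1,2], [1,3], [1,4], [2,3], [2,4], [3,4]
  2-simplices (6): [0,1,2], [0,1,3], [0,2,3], [1,2,4], [1,3,4], [2,3,4]

Hence C_0 ≅ Z^5, C_1 ≅ Z^9, C_2 ≅ Z^6.

∂_1: C_1 → C_0 sends each edge [p,q] (with p < q) to q − p. For instance
  ∂[0,3] = [3] − [0].
The 5×9 boundary matrix has rank 4 and Smith normal form diag(1,1,1,1).

The boundary map ∂_2: C_2 → C_1 maps a triangle to the signed sum of its edges. For instance
  ∂[0,1,3] = [1,3] − [0,3] + [0,1],
  ∂[0,1,2] = [1,2] − [0,2] + [0,1].
The resulting 9×6 matrix has rank 5, and its Smith normal form has invariant factors (1,1,1,1,1).

Computing H_k = (kernel of ∂_k) / (image of ∂_{k+1}):

  H_0: rank C_0 − rank ∂_1 = 5 − 4 = 1, and the invariant factors of ∂_1 are all 1, so H_0 ≅ Z.
  H_1: rank ker ∂_1 − rank ∂_2 = (9 − 4) − 5 = 0, and the invariant factors of ∂_2 are all 1, so H_1 ≅ 0.
  H_2: rank ker ∂_2 − rank ∂_3 = (6 − 5) − 0 = 1, and there is no ∂_3, so H_2 ≅ Z.

H_0 = Z,  H_1 = 0,  H_2 = Z.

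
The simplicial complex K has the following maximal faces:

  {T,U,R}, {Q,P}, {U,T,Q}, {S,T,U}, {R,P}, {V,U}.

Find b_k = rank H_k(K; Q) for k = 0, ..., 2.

b_0 = 1, b_1 = 1, b_2 = 0.

Fix the vertex order P < Q < R < S < T < U < V and write every simplex with vertices in increasing order. Then dim K = 2 and the simplices of K are:

  0-simplices (7): P, Q, R, S, T, U, V
  1-simplices (10): PQ, PR, QT, QU, RT, RU, ST, SU, TU, UV
  2-simplices (3): QTU, RTU, STU

Hence C_0 ≅ Z^7, C_1 ≅ Z^10, C_2 ≅ Z^3.

The boundary map ∂_1: C_1 → C_0 sends each edge [p,q] (with p < q) to q − p.
This gives a 7×10 integer matrix of rank 6; reducing to Smith normal form yields diagonal entries (1,1,1,1,1,1).

The boundary map ∂_2: C_2 → C_1 maps a triangle to the signed sum of its edges. For instance
  ∂QTU = TU − QU + QT,
  ∂RTU = TU − RU + RT.
The 10×3 boundary matrix has rank 3 and Smith normal form diag(1,1,1).

Now H_k = ker ∂_k / im ∂_{k+1}, so:

  H_0: rank C_0 − rank ∂_1 = 7 − 6 = 1, and the invariant factors of ∂_1 are all 1, so H_0 = Z.
  H_1: rank ker ∂_1 − rank ∂_2 = (10 − 6) − 3 = 1, and the invariant factors of ∂_2 are all 1, so H_1 = Z.
  H_2: rank ker ∂_2 − rank ∂_3 = (3 − 3) − 0 = 0, and there is no ∂_3, so H_2 = 0.

As a check, the Euler characteristic is 7 − 10 + 3 = 0, which agrees with 1 − 1 + 0 = 0.

Hence the Betti numbers are b_0 = 1, b_1 = 1, b_2 = 0.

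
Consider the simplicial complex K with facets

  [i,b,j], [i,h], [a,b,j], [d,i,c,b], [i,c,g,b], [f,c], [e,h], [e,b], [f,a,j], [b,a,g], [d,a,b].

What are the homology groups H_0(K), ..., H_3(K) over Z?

Order the vertices as a < b < c < d < e < f < g < h < i < j. Listing each simplex with vertices in this order, K has dimension 3 with simplices:

  0-simplices (10): a, b, c, d, e, f, g, h, i, j
  1-simplices (21): ab, ad, af, ag, aj, bc, bd, be, bg, bi, bj, cd, cf, cg, ci, di, eh, fj, gi, hi, ij
  2-simplices (12): abd, abg, abj, afj, bcd, bcg, bci, bdi, bgi, bij, cdi, cgi
  3-simplices (2): bcdi, bcgi

Hence C_0 ≅ Z^10, C_1 ≅ Z^21, C_2 ≅ Z^12, C_3 ≅ Z^2.

The boundary map ∂_1: C_1 → C_0 is given by ∂[p,q] = [q] − [p]. For instance
  ∂eh = h − e.
The resulting 10×21 matrix has rank 9, and its Smith normal form has invariant factors (1,1,1,1,1,1,1,1,1).

∂_2: C_2 → C_1 acts by ∂[p,q,r] = [q,r] − [p,r] + [p,q]. For instance
  ∂bij = ij − bj + bi,
  ∂bdi = di − bi + bd.
As a 21×12 matrix over Z this has rank 10, with invariant factors (1,1,1,1,1,1,1,1,1,1).

Boundary ∂_3: C_3 → C_2 sends each 3-simplex σ to the alternating sum Σ_i (−1)^i (σ with its i-th vertex removed). For instance
  ∂bcdi = cdi − bdi + bci − bcd,
  ∂bcgi = cgi − bgi + bci − bcg.
The 12×2 boundary matrix has rank 2 and Smith normal form diag(1,1).

Now H_k = ker ∂_k / im ∂_{k+1}, so:

  H_0: rank C_0 − rank ∂_1 = 10 − 9 = 1, and the invariant factors of ∂_1 are all 1, so H_0 = Z.
  H_1: rank ker ∂_1 − rank ∂_2 = (21 − 9) − 10 = 2, and the invariant factors of ∂_2 are all 1, so H_1 = Z^2.
  H_2: rank ker ∂_2 − rank ∂_3 = (12 − 10) − 2 = 0, and the invariant factors of ∂_3 are all 1, so H_2 = 0.
  H_3: rank ker ∂_3 − rank ∂_4 = (2 − 2) − 0 = 0, and there is no ∂_4, so H_3 = 0.

As a check, the Euler characteristic is 10 − 21 + 12 − 2 = -1, which agrees with 1 − 2 + 0 − 0 = -1.

H_0 = Z,  H_1 = Z^2,  H_2 = 0,  H_3 = 0.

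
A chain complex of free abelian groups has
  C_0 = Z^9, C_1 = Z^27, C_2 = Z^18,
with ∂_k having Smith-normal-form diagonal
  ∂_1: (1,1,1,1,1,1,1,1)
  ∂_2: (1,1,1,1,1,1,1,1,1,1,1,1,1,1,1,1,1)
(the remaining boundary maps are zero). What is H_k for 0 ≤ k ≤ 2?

H_0 = Z,  H_1 = Z^2,  H_2 = Z.

H_0: b_0 = 9 − 0 − 8 = 1; torsion from ∂_1 factors > 1: none. So H_0 = Z.
H_1: b_1 = 27 − 8 − 17 = 2; torsion from ∂_2 factors > 1: none. So H_1 = Z^2.
H_2: b_2 = 18 − 17 − 0 = 1; torsion from ∂_3 factors > 1: none. So H_2 = Z.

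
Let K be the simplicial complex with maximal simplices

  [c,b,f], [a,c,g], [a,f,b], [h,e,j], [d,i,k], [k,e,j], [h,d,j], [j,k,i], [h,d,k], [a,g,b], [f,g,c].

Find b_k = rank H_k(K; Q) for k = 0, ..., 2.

b_0 = 2, b_1 = 2, b_2 = 0.

We work with the vertex ordering a < b < c < d < e < f < g < h < i < j < k. The simplices of K, each written with vertices in increasing order, are:

  0-simplices (11): a, b, c, d, e, f, g, h, i, j, k
  1-simplices (22): ab, ac, af, ag, bc, bf, bg, cf, cg, dh, di, dj, dk, eh, ej, ek, fg, hj, hk, ij, ik, jk
  2-simplices (11): abf, abg, acg, bcf, cfg, dhj, dhk, dik, ehj, ejk, ijk

giving chain groups C_0 ≅ Z^11, C_1 ≅ Z^22, C_2 ≅ Z^11.

Boundary ∂_1: C_1 → C_0 sends each edge [p,q] (with p < q) to q − p.
The 11×22 boundary matrix has rank 9 and Smith normal form diag(1,1,1,1,1,1,1,1,1).

∂_2: C_2 → C_1 acts by ∂[p,q,r] = [q,r] − [p,r] + [p,q]. For instance
  ∂dik = ik − dk + di,
  ∂dhj = hj − dj + dh.
As a 22×11 matrix over Z this has rank 11, with invariant factors (1,1,1,1,1,1,1,1,1,1,1).

Reading off H_k = ker ∂_k / im ∂_{k+1}:

  H_0: rank C_0 − rank ∂_1 = 11 − 9 = 2, and the invariant factors of ∂_1 are all 1, so H_0 = Z^2.
  H_1: rank ker ∂_1 − rank ∂_2 = (22 − 9) − 11 = 2, and the invariant factors of ∂_2 are all 1, so H_1 = Z^2.
  H_2: rank ker ∂_2 − rank ∂_3 = (11 − 11) − 0 = 0, and there is no ∂_3, so H_2 = 0.

Hence the Betti numbers are b_0 = 2, b_1 = 2, b_2 = 0.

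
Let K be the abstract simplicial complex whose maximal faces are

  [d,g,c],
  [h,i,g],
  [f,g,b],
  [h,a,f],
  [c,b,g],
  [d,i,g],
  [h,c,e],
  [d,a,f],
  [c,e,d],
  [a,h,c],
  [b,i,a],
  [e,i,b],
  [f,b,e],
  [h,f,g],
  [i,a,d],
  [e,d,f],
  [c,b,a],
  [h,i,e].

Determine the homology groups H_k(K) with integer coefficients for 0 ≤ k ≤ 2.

H_0 = Z,  H_1 = Z^2,  H_2 = Z.

K has 9 vertices, 27 edges, 18 triangles.
rank ∂_0 = 0, rank ∂_1 = 8 ⇒ b_0 = 9 − 0 − 8 = 1; all invariant factors of ∂_1 are 1 so no torsion. So H_0 = Z.
rank ∂_1 = 8, rank ∂_2 = 17 ⇒ b_1 = 27 − 8 − 17 = 2; all invariant factors of ∂_2 are 1 so no torsion. So H_1 = Z^2.
rank ∂_2 = 17, rank ∂_3 = 0 ⇒ b_2 = 18 − 17 − 0 = 1. So H_2 = Z.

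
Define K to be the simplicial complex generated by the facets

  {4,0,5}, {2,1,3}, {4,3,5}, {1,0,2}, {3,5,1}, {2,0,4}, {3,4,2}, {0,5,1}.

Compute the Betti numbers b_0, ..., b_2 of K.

Take the total order 0 < 1 < 2 < 3 < 4 < 5 on the vertex set. Then K (dimension 2) consists of the simplices:

  0-simplices (6): [0], [1], [2], [3], [4], [5]
  1-simplices (12): [0,1], [0,2], [0,4], [0,5], [1,2], [1,3], [1,5], [2,3], [2,4], [3,4], [3,5], [4,5]
  2-simplices (8): [0,1,2], [0,1,5], [0,2,4], [0,4,5], [1,2,3], [1,3,5], [2,3,4], [3,4,5]

giving chain groups C_0 ≅ Z^6, C_1 ≅ Z^12, C_2 ≅ Z^8.

Boundary ∂_1: C_1 → C_0 maps an edge to its endpoints' difference, ∂[p,q] = q − p.
This gives a 6×12 integer matrix of rank 5; reducing to Smith normal form yields diagonal entries (1,1,1,1,1).

The boundary map ∂_2: C_2 → C_1 sends each 2-simplex [p,q,r] to [q,r] − [p,r] + [p,q]. For instance
  ∂[3,4,5] = [4,5] − [3,5] + [3,4],
  ∂[0,1,5] = [1,5] − [0,5] + [0,1].
The resulting 12×8 matrix has rank 7, and its Smith normal form has invariant factors (1,1,1,1,1,1,1).

Now H_k = ker ∂_k / im ∂_{k+1}, so:

  H_0: rank C_0 − rank ∂_1 = 6 − 5 = 1, and the invariant factors of ∂_1 are all 1, so H_0 ≅ Z.
  H_1: rank ker ∂_1 − rank ∂_2 = (12 − 5) − 7 = 0, and the invariant factors of ∂_2 are all 1, so H_1 ≅ 0.
  H_2: rank ker ∂_2 − rank ∂_3 = (8 − 7) − 0 = 1, and there is no ∂_3, so H_2 ≅ Z.

As a check, the Euler characteristic is 6 − 12 + 8 = 2, which agrees with 1 − 0 + 1 = 2.

Hence the Betti numbers are b_0 = 1, b_1 = 0, b_2 = 1.

b_0 = 1, b_1 = 0, b_2 = 1.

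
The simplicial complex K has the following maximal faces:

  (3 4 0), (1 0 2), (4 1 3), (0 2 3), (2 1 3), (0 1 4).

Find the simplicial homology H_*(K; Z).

Take the total order 0 < 1 < 2 < 3 < 4 on the vertex set. Then K (dimension 2) consists of the simplices:

  0-simplices (5): [0], [1], [2], [3], [4]
  1-simplices (9): [0,1], [0,2], [0,3], [0,4], [1,2], [1,3], [1,4], [2,3], [3,4]
  2-simplices (6): [0,1,2], [0,1,4], [0,2,3], [0,3,4], [1,2,3], [1,3,4]

giving chain groups C_0 ≅ Z^5, C_1 ≅ Z^9, C_2 ≅ Z^6.

Boundary ∂_1: C_1 → C_0 sends each edge [p,q] (with p < q) to q − p. For instance
  ∂[0,4] = [4] − [0].
The resulting 5×9 matrix has rank 4, and its Smith normal form has invariant factors (1,1,1,1).

∂_2: C_2 → C_1 acts by ∂[p,q,r] = [q,r] − [p,r] + [p,q]. For instance
  ∂[0,2,3] = [2,3] − [0,3] + [0,2],
  ∂[1,3,4] = [3,4] − [1,4] + [1,3].
As a 9×6 matrix over Z this has rank 5, with invariant factors (1,1,1,1,1).

Computing H_k = (kernel of ∂_k) / (image of ∂_{k+1}):

  H_0: rank C_0 − rank ∂_1 = 5 − 4 = 1, and the invariant factors of ∂_1 are all 1, so H_0 = Z.
  H_1: rank ker ∂_1 − rank ∂_2 = (9 − 4) − 5 = 0, and the invariant factors of ∂_2 are all 1, so H_1 = 0.
  H_2: rank ker ∂_2 − rank ∂_3 = (6 − 5) − 0 = 1, and there is no ∂_3, so H_2 = Z.

(K is a triangulation of the 2-sphere S^2.)

H_0 ≅ Z,  H_1 = 0,  H_2 ≅ Z.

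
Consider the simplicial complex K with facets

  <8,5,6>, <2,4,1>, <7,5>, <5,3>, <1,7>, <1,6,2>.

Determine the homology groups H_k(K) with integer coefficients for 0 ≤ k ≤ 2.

H_0 ≅ Z,  H_1 ≅ Z,  H_2 = 0.

Fix the vertex order 1 < 2 < 3 < 4 < 5 < 6 < 7 < 8 and write every simplex with vertices in increasing order. Then dim K = 2 and the simplices of K are:

  0-simplices (8): [1], [2], [3], [4], [5], [6], [7], [8]
  1-simplices (11): [1,2], [1,4], [1,6], [1,7], [2,4], [2,6], [3,5], [5,6], [5,7], [5,8], [6,8]
  2-simplices (3): [1,2,4], [1,2,6], [5,6,8]

so the chain groups are C_0 ≅ Z^8, C_1 ≅ Z^11, C_2 ≅ Z^3.

The boundary map ∂_1: C_1 → C_0 sends each edge [p,q] (with p < q) to q − p. For instance
  ∂[5,7] = [7] − [5].
The 8×11 boundary matrix has rank 7 and Smith normal form diag(1,1,1,1,1,1,1).

The boundary map ∂_2: C_2 → C_1 sends each 2-simplex [p,q,r] to [q,r] − [p,r] + [p,q]. For instance
  ∂[1,2,4] = [2,4] − [1,4] + [1,2],
  ∂[1,2,6] = [2,6] − [1,6] + [1,2].
As a 11×3 matrix over Z this has rank 3, with invariant factors (1,1,1).

From H_k ≅ ker(∂_k) / im(∂_{k+1}) we obtain:

  H_0: rank C_0 − rank ∂_1 = 8 − 7 = 1, and the invariant factors of ∂_1 are all 1, so H_0 ≅ Z.
  H_1: rank ker ∂_1 − rank ∂_2 = (11 − 7) − 3 = 1, and the invariant factors of ∂_2 are all 1, so H_1 ≅ Z.
  H_2: rank ker ∂_2 − rank ∂_3 = (3 − 3) − 0 = 0, and there is no ∂_3, so H_2 ≅ 0.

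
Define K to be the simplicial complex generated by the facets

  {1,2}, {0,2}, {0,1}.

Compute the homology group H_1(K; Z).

H_1 ≅ Z.

Order the vertices as 0 < 1 < 2. Listing each simplex with vertices in this order, K has dimension 1 with simplices:

  0-simplices (3): [0], [1], [2]
  1-simplices (3): [0,1], [0,2], [1,2]

giving chain groups C_0 ≅ Z^3, C_1 ≅ Z^3.

The boundary map ∂_1: C_1 → C_0 is given by ∂[p,q] = [q] − [p].
As a 3×3 matrix over Z this has rank 2, with invariant factors (1,1).

Computing H_k = (kernel of ∂_k) / (image of ∂_{k+1}):

  H_1: rank ker ∂_1 − rank ∂_2 = (3 − 2) − 0 = 1, and there is no ∂_2, so H_1 ≅ Z.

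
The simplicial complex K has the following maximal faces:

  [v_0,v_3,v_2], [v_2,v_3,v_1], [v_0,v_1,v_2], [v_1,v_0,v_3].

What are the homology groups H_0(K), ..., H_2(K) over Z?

H_0 = Z,  H_1 = 0,  H_2 = Z.

Take the total order v_0 < v_1 < v_2 < v_3 on the vertex set. Then K (dimension 2) consists of the simplices:

  0-simplices (4): [v_0], [v_1], [v_2], [v_3]
  1-simplices (6): [v_0,v_1], [v_0,v_2], [v_0,v_3], [v_1,v_2], [v_1,v_3], [v_2,v_3]
  2-simplices (4): [v_0,v_1,v_2], [v_0,v_1,v_3], [v_0,v_2,v_3], [v_1,v_2,v_3]

so the chain groups are C_0 ≅ Z^4, C_1 ≅ Z^6, C_2 ≅ Z^4.

∂_1: C_1 → C_0 sends each edge [p,q] (with p < q) to q − p. For instance
  ∂[v_0,v_2] = [v_2] − [v_0].
As a 4×6 matrix over Z this has rank 3, with invariant factors (1,1,1).

The boundary map ∂_2: C_2 → C_1 acts by ∂[p,q,r] = [q,r] − [p,r] + [p,q]. For instance
  ∂[v_0,v_1,v_2] = [v_1,v_2] − [v_0,v_2] + [v_0,v_1],
  ∂[v_0,v_1,v_3] = [v_1,v_3] − [v_0,v_3] + [v_0,v_1].
The resulting 6×4 matrix has rank 3, and its Smith normal form has invariant factors (1,1,1).

Reading off H_k = ker ∂_k / im ∂_{k+1}:

  H_0: rank C_0 − rank ∂_1 = 4 − 3 = 1, and the invariant factors of ∂_1 are all 1, so H_0 ≅ Z.
  H_1: rank ker ∂_1 − rank ∂_2 = (6 − 3) − 3 = 0, and the invariant factors of ∂_2 are all 1, so H_1 ≅ 0.
  H_2: rank ker ∂_2 − rank ∂_3 = (4 − 3) − 0 = 1, and there is no ∂_3, so H_2 ≅ Z.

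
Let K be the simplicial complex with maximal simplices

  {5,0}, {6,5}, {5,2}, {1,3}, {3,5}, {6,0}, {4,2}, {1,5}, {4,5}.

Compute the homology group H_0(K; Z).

Order the vertices as 0 < 1 < 2 < 3 < 4 < 5 < 6. Listing each simplex with vertices in this order, K has dimension 1 with simplices:

  0-simplices (7): [0], [1], [2], [3], [4], [5], [6]
  1-simplices (9): [0,5], [0,6], [1,3], [1,5], [2,4], [2,5], [3,5], [4,5], [5,6]

so the chain groups are C_0 ≅ Z^7, C_1 ≅ Z^9.

∂_1: C_1 → C_0 is given by ∂[p,q] = [q] − [p]. For instance
  ∂[3,5] = [5] − [3].
The 7×9 boundary matrix has rank 6 and Smith normal form diag(1,1,1,1,1,1).

From H_k ≅ ker(∂_k) / im(∂_{k+1}) we obtain:

  H_0: rank C_0 − rank ∂_1 = 7 − 6 = 1, and the invariant factors of ∂_1 are all 1, so H_0 ≅ Z.

H_0 ≅ Z.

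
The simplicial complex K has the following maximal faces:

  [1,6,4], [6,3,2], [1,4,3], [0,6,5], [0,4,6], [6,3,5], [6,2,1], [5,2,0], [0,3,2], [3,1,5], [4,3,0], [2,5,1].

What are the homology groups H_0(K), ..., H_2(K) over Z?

Order the vertices as 0 < 1 < 2 < 3 < 4 < 5 < 6. Listing each simplex with vertices in this order, K has dimension 2 with simplices:

  0-simplices (7): [0], [1], [2], [3], [4], [5], [6]
  1-simplices (18): [0,2], [0,3], [0,4], [0,5], [0,6], [1,2], [1,3], [1,4], [1,5], [1,6], [2,3], [2,5], [2,6], [3,4], [3,5], [3,6], [4,6], [5,6]
  2-simplices (12): [0,2,3], [0,2,5], [0,3,4], [0,4,6], [0,5,6], [1,2,5], [1,2,6], [1,3,4], [1,3,5], [1,4,6], [2,3,6], [3,5,6]

giving chain groups C_0 ≅ Z^7, C_1 ≅ Z^18, C_2 ≅ Z^12.

∂_1: C_1 → C_0 maps an edge to its endpoints' difference, ∂[p,q] = q − p. For instance
  ∂[2,3] = [3] − [2].
The resulting 7×18 matrix has rank 6, and its Smith normal form has invariant factors (1,1,1,1,1,1).

∂_2: C_2 → C_1 maps a triangle to the signed sum of its edges. For instance
  ∂[0,5,6] = [5,6] − [0,6] + [0,5],
  ∂[1,3,5] = [3,5] − [1,5] + [1,3].
As a 18×12 matrix over Z this has rank 12, with invariant factors (1,1,1,1,1,1,1,1,1,1,1,2).

Computing H_k = (kernel of ∂_k) / (image of ∂_{k+1}):

  H_0: rank C_0 − rank ∂_1 = 7 − 6 = 1, and the invariant factors of ∂_1 are all 1, so H_0 = Z.
  H_1: rank ker ∂_1 − rank ∂_2 = (18 − 6) − 12 = 0, and ∂_2 has invariant factor 2 > 1, so H_1 = Z/2.
  H_2: rank ker ∂_2 − rank ∂_3 = (12 − 12) − 0 = 0, and there is no ∂_3, so H_2 = 0.

H_0 ≅ Z,  H_1 ≅ Z/2,  H_2 = 0.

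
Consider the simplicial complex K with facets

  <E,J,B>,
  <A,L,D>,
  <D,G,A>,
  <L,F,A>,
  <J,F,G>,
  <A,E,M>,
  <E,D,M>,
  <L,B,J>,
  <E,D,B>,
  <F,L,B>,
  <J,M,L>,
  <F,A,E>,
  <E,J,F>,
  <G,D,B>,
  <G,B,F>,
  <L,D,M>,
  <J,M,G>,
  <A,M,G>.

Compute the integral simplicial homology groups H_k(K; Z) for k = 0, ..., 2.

H_0 ≅ Z,  H_1 ≅ Z ⊕ Z/2Z,  H_2 = 0.

Fix the vertex order A < B < D < E < F < G < J < L < M and write every simplex with vertices in increasing order. Then dim K = 2 and the simplices of K are:

  0-simplices (9): A, B, D, E, F, G, J, L, M
  1-simplices (27): AD, AE, AF, AG, AL, AM, BD, BE, BF, BG, BJ, BL, DE, DG, DL, DM, EF, EJ, EM, FG, FJ, FL, GJ, GM, JL, JM, LM
  2-simplices (18): ADG, ADL, AEF, AEM, AFL, AGM, BDE, BDG, BEJ, BFG, BFL, BJL, DEM, DLM, EFJ, FGJ, GJM, JLM

so the chain groups are C_0 ≅ Z^9, C_1 ≅ Z^27, C_2 ≅ Z^18.

Boundary ∂_1: C_1 → C_0 maps an edge to its endpoints' difference, ∂[p,q] = q − p. For instance
  ∂AM = M − A.
The 9×27 boundary matrix has rank 8 and Smith normal form diag(1,1,1,1,1,1,1,1).

Boundary ∂_2: C_2 → C_1 acts by ∂[p,q,r] = [q,r] − [p,r] + [p,q]. For instance
  ∂BDG = DG − BG + BD,
  ∂DEM = EM − DM + DE.
The 27×18 boundary matrix has rank 18 and Smith normal form diag(1,1,1,1,1,1,1,1,1,1,1,1,1,1,1,1,1,2).

Computing H_k = (kernel of ∂_k) / (image of ∂_{k+1}):

  H_0: rank C_0 − rank ∂_1 = 9 − 8 = 1, and the invariant factors of ∂_1 are all 1, so H_0 = Z.
  H_1: rank ker ∂_1 − rank ∂_2 = (27 − 8) − 18 = 1, and ∂_2 has invariant factor 2 > 1, so H_1 = Z ⊕ Z/2Z.
  H_2: rank ker ∂_2 − rank ∂_3 = (18 − 18) − 0 = 0, and there is no ∂_3, so H_2 = 0.

(K is a triangulation of the Klein bottle.)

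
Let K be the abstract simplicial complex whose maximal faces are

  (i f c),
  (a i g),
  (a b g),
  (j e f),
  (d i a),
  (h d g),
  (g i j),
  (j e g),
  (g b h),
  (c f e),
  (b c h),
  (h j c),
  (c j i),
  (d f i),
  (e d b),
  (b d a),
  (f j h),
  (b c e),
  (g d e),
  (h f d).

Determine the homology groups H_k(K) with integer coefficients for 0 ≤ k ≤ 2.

H_0 = Z,  H_1 = Z ⊕ Z/2Z,  H_2 = 0.

Take the total order a < b < c < d < e < f < g < h < i < j on the vertex set. Then K (dimension 2) consists of the simplices:

  0-simplices (10): a, b, c, d, e, f, g, h, i, j
  1-simplices (30): ab, ad, ag, ai, bc, bd, be, bg, bh, ce, cf, ch, ci, cj, de, df, dg, dh, di, ef, eg, ej, fh, fi, fj, gh, gi, gj, hj, ij
  2-simplices (20): abd, abg, adi, agi, bce, bch, bde, bgh, cef, cfi, chj, cij, deg, dfh, dfi, dgh, efj, egj, fhj, gij

giving chain groups C_0 ≅ Z^10, C_1 ≅ Z^30, C_2 ≅ Z^20.

∂_1: C_1 → C_0 is given by ∂[p,q] = [q] − [p]. For instance
  ∂ab = b − a.
The resulting 10×30 matrix has rank 9, and its Smith normal form has invariant factors (1,1,1,1,1,1,1,1,1).

The boundary map ∂_2: C_2 → C_1 maps a triangle to the signed sum of its edges. For instance
  ∂dfh = fh − dh + df,
  ∂bch = ch − bh + bc.
The 30×20 boundary matrix has rank 20 and Smith normal form diag(1,1,1,1,1,1,1,1,1,1,1,1,1,1,1,1,1,1,1,2).

Now H_k = ker ∂_k / im ∂_{k+1}, so:

  H_0: rank C_0 − rank ∂_1 = 10 − 9 = 1, and the invariant factors of ∂_1 are all 1, so H_0 ≅ Z.
  H_1: rank ker ∂_1 − rank ∂_2 = (30 − 9) − 20 = 1, and ∂_2 has invariant factor 2 > 1, so H_1 ≅ Z ⊕ Z/2Z.
  H_2: rank ker ∂_2 − rank ∂_3 = (20 − 20) − 0 = 0, and there is no ∂_3, so H_2 ≅ 0.

(K is a triangulation of the Klein bottle.)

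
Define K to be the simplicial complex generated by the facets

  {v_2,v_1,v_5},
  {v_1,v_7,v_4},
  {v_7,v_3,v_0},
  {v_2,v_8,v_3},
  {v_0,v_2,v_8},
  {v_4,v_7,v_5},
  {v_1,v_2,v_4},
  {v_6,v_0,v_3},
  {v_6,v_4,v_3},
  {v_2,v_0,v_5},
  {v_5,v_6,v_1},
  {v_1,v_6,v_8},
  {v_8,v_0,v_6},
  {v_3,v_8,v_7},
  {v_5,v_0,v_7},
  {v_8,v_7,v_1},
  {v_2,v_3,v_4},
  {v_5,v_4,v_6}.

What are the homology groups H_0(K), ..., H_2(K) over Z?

H_0 ≅ Z,  H_1 ≅ Z ⊕ Z_2,  H_2 = 0.

Take the total order v_0 < v_1 < v_2 < v_3 < v_4 < v_5 < v_6 < v_7 < v_8 on the vertex set. Then K (dimension 2) consists of the simplices:

  0-simplices (9): [v_0], [v_1], [v_2], [v_3], [v_4], [v_5], [v_6], [v_7], [v_8]
  1-simplices (27): (27 of them)
  2-simplices (18): (18 of them)

so the chain groups are C_0 ≅ Z^9, C_1 ≅ Z^27, C_2 ≅ Z^18.

∂_1: C_1 → C_0 sends each edge [p,q] (with p < q) to q − p.
This gives a 9×27 integer matrix of rank 8; reducing to Smith normal form yields diagonal entries (1,1,1,1,1,1,1,1).

Boundary ∂_2: C_2 → C_1 maps a triangle to the signed sum of its edges. For instance
  ∂[v_0,v_3,v_7] = [v_3,v_7] − [v_0,v_7] + [v_0,v_3],
  ∂[v_0,v_3,v_6] = [v_3,v_6] − [v_0,v_6] + [v_0,v_3].
As a 27×18 matrix over Z this has rank 18, with invariant factors (1,1,1,1,1,1,1,1,1,1,1,1,1,1,1,1,1,2).

Now H_k = ker ∂_k / im ∂_{k+1}, so:

  H_0: rank C_0 − rank ∂_1 = 9 − 8 = 1, and the invariant factors of ∂_1 are all 1, so H_0 = Z.
  H_1: rank ker ∂_1 − rank ∂_2 = (27 − 8) − 18 = 1, and ∂_2 has invariant factor 2 > 1, so H_1 = Z ⊕ Z_2.
  H_2: rank ker ∂_2 − rank ∂_3 = (18 − 18) − 0 = 0, and there is no ∂_3, so H_2 = 0.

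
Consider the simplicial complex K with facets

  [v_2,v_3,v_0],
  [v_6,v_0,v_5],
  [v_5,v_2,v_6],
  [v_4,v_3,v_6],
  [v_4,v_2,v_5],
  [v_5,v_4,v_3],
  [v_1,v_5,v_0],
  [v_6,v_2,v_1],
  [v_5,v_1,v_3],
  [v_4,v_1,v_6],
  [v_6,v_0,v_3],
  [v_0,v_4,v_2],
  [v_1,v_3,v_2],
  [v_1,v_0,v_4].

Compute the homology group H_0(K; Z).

Take the total order v_0 < v_1 < v_2 < v_3 < v_4 < v_5 < v_6 on the vertex set. Then K (dimension 2) consists of the simplices:

  0-simplices (7): [v_0], [v_1], [v_2], [v_3], [v_4], [v_5], [v_6]
  1-simplices (21): (21 of them)
  2-simplices (14): (14 of them)

so the chain groups are C_0 ≅ Z^7, C_1 ≅ Z^21, C_2 ≅ Z^14.

The boundary map ∂_1: C_1 → C_0 maps an edge to its endpoints' difference, ∂[p,q] = q − p.
The resulting 7×21 matrix has rank 6, and its Smith normal form has invariant factors (1,1,1,1,1,1).

Boundary ∂_2: C_2 → C_1 sends each 2-simplex [p,q,r] to [q,r] − [p,r] + [p,q]. For instance
  ∂[v_1,v_4,v_6] = [v_4,v_6] − [v_1,v_6] + [v_1,v_4],
  ∂[v_1,v_2,v_3] = [v_2,v_3] − [v_1,v_3] + [v_1,v_2].
The resulting 21×14 matrix has rank 13, and its Smith normal form has invariant factors (1,1,1,1,1,1,1,1,1,1,1,1,1).

Now H_k = ker ∂_k / im ∂_{k+1}, so:

  H_0: rank C_0 − rank ∂_1 = 7 − 6 = 1, and the invariant factors of ∂_1 are all 1, so H_0 ≅ Z.

H_0 = Z.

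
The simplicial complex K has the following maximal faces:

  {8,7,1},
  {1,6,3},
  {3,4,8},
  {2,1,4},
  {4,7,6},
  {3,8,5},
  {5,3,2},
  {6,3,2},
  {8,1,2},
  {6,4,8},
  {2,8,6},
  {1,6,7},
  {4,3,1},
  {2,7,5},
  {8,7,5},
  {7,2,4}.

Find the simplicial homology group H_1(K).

H_1 ≅ Z^2.

K has 8 vertices, 24 edges, 16 triangles.
rank ∂_1 = 7, rank ∂_2 = 15 ⇒ b_1 = 24 − 7 − 15 = 2; all invariant factors of ∂_2 are 1 so no torsion. So H_1 = Z^2.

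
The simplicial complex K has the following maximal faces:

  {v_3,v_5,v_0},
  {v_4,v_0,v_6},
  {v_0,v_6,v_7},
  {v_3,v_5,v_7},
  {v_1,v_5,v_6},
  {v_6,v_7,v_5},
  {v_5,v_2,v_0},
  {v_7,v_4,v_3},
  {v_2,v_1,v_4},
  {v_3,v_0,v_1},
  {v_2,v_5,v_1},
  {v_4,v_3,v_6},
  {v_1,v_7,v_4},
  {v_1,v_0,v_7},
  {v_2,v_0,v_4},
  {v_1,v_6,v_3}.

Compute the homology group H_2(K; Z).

H_2 ≅ Z.

Take the total order v_0 < v_1 < v_2 < v_3 < v_4 < v_5 < v_6 < v_7 on the vertex set. Then K (dimension 2) consists of the simplices:

  0-simplices (8): [v_0], [v_1], [v_2], [v_3], [v_4], [v_5], [v_6], [v_7]
  1-simplices (24): (24 of them)
  2-simplices (16): (16 of them)

so the chain groups are C_0 ≅ Z^8, C_1 ≅ Z^24, C_2 ≅ Z^16.

The boundary map ∂_1: C_1 → C_0 maps an edge to its endpoints' difference, ∂[p,q] = q − p. For instance
  ∂[v_4,v_6] = [v_6] − [v_4].
The resulting 8×24 matrix has rank 7, and its Smith normal form has invariant factors (1,1,1,1,1,1,1).

∂_2: C_2 → C_1 sends each 2-simplex [p,q,r] to [q,r] − [p,r] + [p,q]. For instance
  ∂[v_0,v_4,v_6] = [v_4,v_6] − [v_0,v_6] + [v_0,v_4],
  ∂[v_3,v_4,v_7] = [v_4,v_7] − [v_3,v_7] + [v_3,v_4].
The 24×16 boundary matrix has rank 15 and Smith normal form diag(1,1,1,1,1,1,1,1,1,1,1,1,1,1,1).

Computing H_k = (kernel of ∂_k) / (image of ∂_{k+1}):

  H_2: rank ker ∂_2 − rank ∂_3 = (16 − 15) − 0 = 1, and there is no ∂_3, so H_2 ≅ Z.

(K is a triangulation of the torus T^2.)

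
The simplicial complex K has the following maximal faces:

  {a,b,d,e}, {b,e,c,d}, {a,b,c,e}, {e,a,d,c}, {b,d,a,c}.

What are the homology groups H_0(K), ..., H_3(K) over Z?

Take the total order a < b < c < d < e on the vertex set. Then K (dimension 3) consists of the simplices:

  0-simplices (5): a, b, c, d, e
  1-simplices (10): ab, ac, ad, ae, bc, bd, be, cd, ce, de
  2-simplices (10): abc, abd, abe, acd, ace, ade, bcd, bce, bde, cde
  3-simplices (5): abcd, abce, abde, acde, bcde

so the chain groups are C_0 ≅ Z^5, C_1 ≅ Z^10, C_2 ≅ Z^10, C_3 ≅ Z^5.

Boundary ∂_1: C_1 → C_0 sends each edge [p,q] (with p < q) to q − p. For instance
  ∂ac = c − a.
The resulting 5×10 matrix has rank 4, and its Smith normal form has invariant factors (1,1,1,1).

Boundary ∂_2: C_2 → C_1 maps a triangle to the signed sum of its edges. For instance
  ∂acd = cd − ad + ac,
  ∂cde = de − ce + cd.
This gives a 10×10 integer matrix of rank 6; reducing to Smith normal form yields diagonal entries (1,1,1,1,1,1).

Boundary ∂_3: C_3 → C_2 sends each 3-simplex σ to the alternating sum Σ_i (−1)^i (σ with its i-th vertex removed). For instance
  ∂abcd = bcd − acd + abd − abc,
  ∂abce = bce − ace + abe − abc.
This gives a 10×5 integer matrix of rank 4; reducing to Smith normal form yields diagonal entries (1,1,1,1).

Reading off H_k = ker ∂_k / im ∂_{k+1}:

  H_0: rank C_0 − rank ∂_1 = 5 − 4 = 1, and the invariant factors of ∂_1 are all 1, so H_0 = Z.
  H_1: rank ker ∂_1 − rank ∂_2 = (10 − 4) − 6 = 0, and the invariant factors of ∂_2 are all 1, so H_1 = 0.
  H_2: rank ker ∂_2 − rank ∂_3 = (10 − 6) − 4 = 0, and the invariant factors of ∂_3 are all 1, so H_2 = 0.
  H_3: rank ker ∂_3 − rank ∂_4 = (5 − 4) − 0 = 1, and there is no ∂_4, so H_3 = Z.

(K is a triangulation of the 3-sphere S^3.)

H_0 = Z,  H_1 = 0,  H_2 = 0,  H_3 = Z.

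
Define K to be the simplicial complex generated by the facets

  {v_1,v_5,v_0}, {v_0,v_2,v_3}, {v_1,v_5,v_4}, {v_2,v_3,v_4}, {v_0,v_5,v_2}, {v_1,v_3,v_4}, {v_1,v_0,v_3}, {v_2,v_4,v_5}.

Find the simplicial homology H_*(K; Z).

H_0 = Z,  H_1 = 0,  H_2 = Z.

We work with the vertex ordering v_0 < v_1 < v_2 < v_3 < v_4 < v_5. The simplices of K, each written with vertices in increasing order, are:

  0-simplices (6): [v_0], [v_1], [v_2], [v_3], [v_4], [v_5]
  1-simplices (12): [v_0,v_1], [v_0,v_2], [v_0,v_3], [v_0,v_5], [v_1,v_3], [v_1,v_4], [v_1,v_5], [v_2,v_3], [v_2,v_4], [v_2,v_5], [v_3,v_4], [v_4,v_5]
  2-simplices (8): [v_0,v_1,v_3], [v_0,v_1,v_5], [v_0,v_2,v_3], [v_0,v_2,v_5], [v_1,v_3,v_4], [v_1,v_4,v_5], [v_2,v_3,v_4], [v_2,v_4,v_5]

Hence C_0 ≅ Z^6, C_1 ≅ Z^12, C_2 ≅ Z^8.

The boundary map ∂_1: C_1 → C_0 is given by ∂[p,q] = [q] − [p]. For instance
  ∂[v_0,v_2] = [v_2] − [v_0].
The 6×12 boundary matrix has rank 5 and Smith normal form diag(1,1,1,1,1).

∂_2: C_2 → C_1 acts by ∂[p,q,r] = [q,r] − [p,r] + [p,q]. For instance
  ∂[v_2,v_3,v_4] = [v_3,v_4] − [v_2,v_4] + [v_2,v_3],
  ∂[v_0,v_1,v_5] = [v_1,v_5] − [v_0,v_5] + [v_0,v_1].
The resulting 12×8 matrix has rank 7, and its Smith normal form has invariant factors (1,1,1,1,1,1,1).

Computing H_k = (kernel of ∂_k) / (image of ∂_{k+1}):

  H_0: rank C_0 − rank ∂_1 = 6 − 5 = 1, and the invariant factors of ∂_1 are all 1, so H_0 = Z.
  H_1: rank ker ∂_1 − rank ∂_2 = (12 − 5) − 7 = 0, and the invariant factors of ∂_2 are all 1, so H_1 = 0.
  H_2: rank ker ∂_2 − rank ∂_3 = (8 − 7) − 0 = 1, and there is no ∂_3, so H_2 = Z.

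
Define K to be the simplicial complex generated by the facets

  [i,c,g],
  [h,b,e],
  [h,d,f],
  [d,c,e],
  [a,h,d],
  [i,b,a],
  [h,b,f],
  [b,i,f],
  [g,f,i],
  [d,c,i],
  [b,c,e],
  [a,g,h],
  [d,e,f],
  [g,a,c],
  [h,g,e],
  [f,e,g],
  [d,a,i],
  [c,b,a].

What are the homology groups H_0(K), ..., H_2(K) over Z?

H_0 = Z,  H_1 = Z ⊕ Z/2,  H_2 = 0.

Fix the vertex order a < b < c < d < e < f < g < h < i and write every simplex with vertices in increasing order. Then dim K = 2 and the simplices of K are:

  0-simplices (9): a, b, c, d, e, f, g, h, i
  1-simplices (27): ab, ac, ad, ag, ah, ai, bc, be, bf, bh, bi, cd, ce, cg, ci, de, df, dh, di, ef, eg, eh, fg, fh, fi, gh, gi
  2-simplices (18): abc, abi, acg, adh, adi, agh, bce, beh, bfh, bfi, cde, cdi, cgi, def, dfh, efg, egh, fgi

so the chain groups are C_0 ≅ Z^9, C_1 ≅ Z^27, C_2 ≅ Z^18.

∂_1: C_1 → C_0 sends each edge [p,q] (with p < q) to q − p.
This gives a 9×27 integer matrix of rank 8; reducing to Smith normal form yields diagonal entries (1,1,1,1,1,1,1,1).

The boundary map ∂_2: C_2 → C_1 sends each 2-simplex [p,q,r] to [q,r] − [p,r] + [p,q]. For instance
  ∂abc = bc − ac + ab,
  ∂cde = de − ce + cd.
As a 27×18 matrix over Z this has rank 18, with invariant factors (1,1,1,1,1,1,1,1,1,1,1,1,1,1,1,1,1,2).

From H_k ≅ ker(∂_k) / im(∂_{k+1}) we obtain:

  H_0: rank C_0 − rank ∂_1 = 9 − 8 = 1, and the invariant factors of ∂_1 are all 1, so H_0 = Z.
  H_1: rank ker ∂_1 − rank ∂_2 = (27 − 8) − 18 = 1, and ∂_2 has invariant factor 2 > 1, so H_1 = Z ⊕ Z/2.
  H_2: rank ker ∂_2 − rank ∂_3 = (18 − 18) − 0 = 0, and there is no ∂_3, so H_2 = 0.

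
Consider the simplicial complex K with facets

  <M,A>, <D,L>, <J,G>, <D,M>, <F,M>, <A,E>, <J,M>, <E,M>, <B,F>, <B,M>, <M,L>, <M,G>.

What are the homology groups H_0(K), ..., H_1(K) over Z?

H_0 = Z,  H_1 = Z^4.

Order the vertices as A < B < D < E < F < G < J < L < M. Listing each simplex with vertices in this order, K has dimension 1 with simplices:

  0-simplices (9): A, B, D, E, F, G, J, L, M
  1-simplices (12): AE, AM, BF, BM, DL, DM, EM, FM, GJ, GM, JM, LM

giving chain groups C_0 ≅ Z^9, C_1 ≅ Z^12.

∂_1: C_1 → C_0 is given by ∂[p,q] = [q] − [p].
The 9×12 boundary matrix has rank 8 and Smith normal form diag(1,1,1,1,1,1,1,1).

From H_k ≅ ker(∂_k) / im(∂_{k+1}) we obtain:

  H_0: rank C_0 − rank ∂_1 = 9 − 8 = 1, and the invariant factors of ∂_1 are all 1, so H_0 ≅ Z.
  H_1: rank ker ∂_1 − rank ∂_2 = (12 − 8) − 0 = 4, and there is no ∂_2, so H_1 ≅ Z^4.

As a check, the Euler characteristic is 9 − 12 = -3, which agrees with 1 − 4 = -3.
(K is a triangulation of a wedge of 4 circles.)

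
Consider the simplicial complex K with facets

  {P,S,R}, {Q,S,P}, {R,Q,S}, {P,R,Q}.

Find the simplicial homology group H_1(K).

Order the vertices as P < Q < R < S. Listing each simplex with vertices in this order, K has dimension 2 with simplices:

  0-simplices (4): P, Q, R, S
  1-simplices (6): PQ, PR, PS, QR, QS, RS
  2-simplices (4): PQR, PQS, PRS, QRS

giving chain groups C_0 ≅ Z^4, C_1 ≅ Z^6, C_2 ≅ Z^4.

∂_1: C_1 → C_0 sends each edge [p,q] (with p < q) to q − p. For instance
  ∂QS = S − Q.
As a 4×6 matrix over Z this has rank 3, with invariant factors (1,1,1).

∂_2: C_2 → C_1 acts by ∂[p,q,r] = [q,r] − [p,r] + [p,q]. For instance
  ∂PQS = QS − PS + PQ,
  ∂PRS = RS − PS + PR.
As a 6×4 matrix over Z this has rank 3, with invariant factors (1,1,1).

From H_k ≅ ker(∂_k) / im(∂_{k+1}) we obtain:

  H_1: rank ker ∂_1 − rank ∂_2 = (6 − 3) − 3 = 0, and the invariant factors of ∂_2 are all 1, so H_1 ≅ 0.

(K is a triangulation of the 2-sphere S^2.)

H_1 = 0.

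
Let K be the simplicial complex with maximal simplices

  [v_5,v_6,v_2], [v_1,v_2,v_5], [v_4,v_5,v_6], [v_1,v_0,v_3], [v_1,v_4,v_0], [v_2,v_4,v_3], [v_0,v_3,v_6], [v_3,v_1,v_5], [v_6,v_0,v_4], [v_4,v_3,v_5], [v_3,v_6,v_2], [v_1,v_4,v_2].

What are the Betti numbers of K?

b_0 = 1, b_1 = 0, b_2 = 0.

We work with the vertex ordering v_0 < v_1 < v_2 < v_3 < v_4 < v_5 < v_6. The simplices of K, each written with vertices in increasing order, are:

  0-simplices (7): [v_0], [v_1], [v_2], [v_3], [v_4], [v_5], [v_6]
  1-simplices (18): (18 of them)
  2-simplices (12): (12 of them)

giving chain groups C_0 ≅ Z^7, C_1 ≅ Z^18, C_2 ≅ Z^12.

The boundary map ∂_1: C_1 → C_0 sends each edge [p,q] (with p < q) to q − p. For instance
  ∂[v_3,v_5] = [v_5] − [v_3].
The 7×18 boundary matrix has rank 6 and Smith normal form diag(1,1,1,1,1,1).

∂_2: C_2 → C_1 acts by ∂[p,q,r] = [q,r] − [p,r] + [p,q]. For instance
  ∂[v_1,v_3,v_5] = [v_3,v_5] − [v_1,v_5] + [v_1,v_3],
  ∂[v_2,v_5,v_6] = [v_5,v_6] − [v_2,v_6] + [v_2,v_5].
As a 18×12 matrix over Z this has rank 12, with invariant factors (1,1,1,1,1,1,1,1,1,1,1,2).

From H_k ≅ ker(∂_k) / im(∂_{k+1}) we obtain:

  H_0: rank C_0 − rank ∂_1 = 7 − 6 = 1, and the invariant factors of ∂_1 are all 1, so H_0 ≅ Z.
  H_1: rank ker ∂_1 − rank ∂_2 = (18 − 6) − 12 = 0, and ∂_2 has invariant factor 2 > 1, so H_1 ≅ Z/2Z.
  H_2: rank ker ∂_2 − rank ∂_3 = (12 − 12) − 0 = 0, and there is no ∂_3, so H_2 ≅ 0.

Hence the Betti numbers are b_0 = 1, b_1 = 0, b_2 = 0.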